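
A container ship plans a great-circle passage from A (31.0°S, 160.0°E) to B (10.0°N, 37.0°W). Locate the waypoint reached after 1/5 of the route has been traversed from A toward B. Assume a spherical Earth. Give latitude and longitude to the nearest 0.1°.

Convert each endpoint to a unit vector on the sphere (x = cos φ cos λ, y = cos φ sin λ, z = sin φ).
The central angle between the endpoints is δ = arccos(p₁·p₂) ≈ 2.683 rad (153.7°).
Interpolate at f = 1/5 with slerp weights a = sin((1−f)δ)/sin δ ≈ 1.895, b = sin(fδ)/sin δ ≈ 1.155.
p = a·p₁ + b·p₂ ≈ (-0.618, -0.129, -0.775); φ = arcsin(p_z) ≈ -50.85°, λ = atan2(p_y, p_x) ≈ -168.22°.

≈ (50.8°S, 168.2°W)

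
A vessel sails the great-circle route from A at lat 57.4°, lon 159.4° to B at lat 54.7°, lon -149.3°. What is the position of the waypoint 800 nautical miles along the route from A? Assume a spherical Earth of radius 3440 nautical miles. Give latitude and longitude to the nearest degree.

Write both endpoints as unit vectors p₁, p₂ with components (cos φ cos λ, cos φ sin λ, sin φ).
The central angle between the endpoints is δ = arccos(p₁·p₂) ≈ 0.490 rad (28.1°). The total great-circle distance is δ·R ≈ 0.490 × 3440 ≈ 1686 nmi, so the target fraction is f = 800/1686 ≈ 0.474.
Interpolate at f ≈ 0.474 with slerp weights a = sin((1−f)δ)/sin δ ≈ 0.541, b = sin(fδ)/sin δ ≈ 0.489.
p = a·p₁ + b·p₂ ≈ (-0.516, -0.042, 0.855); φ = arcsin(p_z) ≈ 58.81°, λ = atan2(p_y, p_x) ≈ -175.37°.

≈ lat 59°, lon -175°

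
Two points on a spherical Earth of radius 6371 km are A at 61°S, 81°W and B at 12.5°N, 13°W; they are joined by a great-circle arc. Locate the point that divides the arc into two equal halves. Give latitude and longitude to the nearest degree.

≈ 28°S, 34°W

Convert each endpoint to a unit vector on the sphere (x = cos φ cos λ, y = cos φ sin λ, z = sin φ).
The central angle between the endpoints is δ = arccos(p₁·p₂) ≈ 1.583 rad (90.7°).
Interpolate at f = 1/2 with slerp weights a = sin((1−f)δ)/sin δ ≈ 0.711, b = sin(fδ)/sin δ ≈ 0.711.
p = a·p₁ + b·p₂ ≈ (0.731, -0.497, -0.468); φ = arcsin(p_z) ≈ -27.92°, λ = atan2(p_y, p_x) ≈ -34.22°.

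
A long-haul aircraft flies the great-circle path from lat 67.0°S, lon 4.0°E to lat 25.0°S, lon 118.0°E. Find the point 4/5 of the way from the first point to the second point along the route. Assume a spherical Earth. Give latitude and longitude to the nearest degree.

≈ lat 39°S, lon 111°E

Convert each endpoint to a unit vector on the sphere (x = cos φ cos λ, y = cos φ sin λ, z = sin φ).
The central angle between the endpoints is δ = arccos(p₁·p₂) ≈ 1.323 rad (75.8°).
Interpolate at f = 4/5 with slerp weights a = sin((1−f)δ)/sin δ ≈ 0.270, b = sin(fδ)/sin δ ≈ 0.899.
p = a·p₁ + b·p₂ ≈ (-0.277, 0.727, -0.628); φ = arcsin(p_z) ≈ -38.93°, λ = atan2(p_y, p_x) ≈ 110.89°.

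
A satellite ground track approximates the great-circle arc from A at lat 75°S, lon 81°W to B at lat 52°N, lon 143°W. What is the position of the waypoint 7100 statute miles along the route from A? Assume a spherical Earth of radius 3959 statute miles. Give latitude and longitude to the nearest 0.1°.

Write both endpoints as unit vectors p₁, p₂ with components (cos φ cos λ, cos φ sin λ, sin φ).
The central angle between the endpoints is δ = arccos(p₁·p₂) ≈ 2.327 rad (133.3°). The total great-circle distance is δ·R ≈ 2.327 × 3959 ≈ 9214 mi, so the target fraction is f = 7100/9214 ≈ 0.771.
Interpolate at f ≈ 0.771 with slerp weights a = sin((1−f)δ)/sin δ ≈ 0.700, b = sin(fδ)/sin δ ≈ 1.341.
p = a·p₁ + b·p₂ ≈ (-0.631, -0.676, 0.381); φ = arcsin(p_z) ≈ 22.39°, λ = atan2(p_y, p_x) ≈ -133.04°.

≈ lat 22.4°N, lon 133.0°W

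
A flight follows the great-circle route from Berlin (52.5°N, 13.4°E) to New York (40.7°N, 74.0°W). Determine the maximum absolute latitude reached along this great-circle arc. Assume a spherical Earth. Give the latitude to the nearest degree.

≈ 57°N

The great circle lies in the plane with unit normal n̂ = (p₁ × p₂)/|p₁ × p₂|.
Here n̂_z ≈ -0.547; the vertex latitude is φ_max = arccos|n̂_z| ≈ 56.8°.
Check via Clairaut: cos φ_max = |cos φ₁| · sin C = cos(52.5°)·sin(64.0°) ≈ 0.547, again giving ≈ 56.8°.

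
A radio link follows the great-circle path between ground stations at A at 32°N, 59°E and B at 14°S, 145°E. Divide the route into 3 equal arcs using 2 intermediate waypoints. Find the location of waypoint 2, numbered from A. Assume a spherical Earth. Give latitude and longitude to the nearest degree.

Convert each endpoint to a unit vector on the sphere (x = cos φ cos λ, y = cos φ sin λ, z = sin φ).
The central angle between the endpoints is δ = arccos(p₁·p₂) ≈ 1.642 rad (94.1°).
Interpolate at f = 2/3 with slerp weights a = sin((1−f)δ)/sin δ ≈ 0.522, b = sin(fδ)/sin δ ≈ 0.891.
p = a·p₁ + b·p₂ ≈ (-0.480, 0.875, 0.061); φ = arcsin(p_z) ≈ 3.49°, λ = atan2(p_y, p_x) ≈ 118.76°.

≈ 3°N, 119°E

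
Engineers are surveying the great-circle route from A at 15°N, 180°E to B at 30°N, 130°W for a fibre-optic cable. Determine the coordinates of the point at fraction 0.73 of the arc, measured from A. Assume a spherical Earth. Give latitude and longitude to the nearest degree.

Convert each endpoint to a unit vector on the sphere (x = cos φ cos λ, y = cos φ sin λ, z = sin φ).
The central angle between the endpoints is δ = arccos(p₁·p₂) ≈ 0.840 rad (48.2°).
Interpolate at f = 0.73 with slerp weights a = sin((1−f)δ)/sin δ ≈ 0.302, b = sin(fδ)/sin δ ≈ 0.773.
p = a·p₁ + b·p₂ ≈ (-0.722, -0.513, 0.465); φ = arcsin(p_z) ≈ 27.68°, λ = atan2(p_y, p_x) ≈ -144.62°.

≈ 28°N, 145°W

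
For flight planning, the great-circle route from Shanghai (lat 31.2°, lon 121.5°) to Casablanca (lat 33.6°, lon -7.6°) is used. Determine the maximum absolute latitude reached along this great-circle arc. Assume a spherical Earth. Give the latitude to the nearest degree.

The great circle lies in the plane with unit normal n̂ = (p₁ × p₂)/|p₁ × p₂|.
Here n̂_z ≈ -0.560; the vertex latitude is φ_max = arccos|n̂_z| ≈ 55.9°.
Check via Clairaut: cos φ_max = |cos φ₁| · sin C = cos(31.2°)·sin(40.9°) ≈ 0.560, again giving ≈ 55.9°.

≈ 56°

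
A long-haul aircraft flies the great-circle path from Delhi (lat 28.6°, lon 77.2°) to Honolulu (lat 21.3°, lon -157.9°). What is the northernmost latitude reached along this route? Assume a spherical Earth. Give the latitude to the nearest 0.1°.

≈ 45.4°

The great circle lies in the plane with unit normal n̂ = (p₁ × p₂)/|p₁ × p₂|.
Here n̂_z ≈ +0.702; the vertex latitude is φ_max = arccos|n̂_z| ≈ 45.4°.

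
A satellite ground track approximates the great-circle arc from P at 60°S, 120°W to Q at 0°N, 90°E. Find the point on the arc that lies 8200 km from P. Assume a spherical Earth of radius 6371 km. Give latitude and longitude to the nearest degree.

The haversine formula gives a central angle δ ≈ 2.019 rad (115.7°) between the endpoints. The total great-circle distance is δ·R ≈ 2.019 × 6371 ≈ 12861 km, so the target fraction is f = 8200/12861 ≈ 0.638.
Interpolate at f ≈ 0.638 with slerp weights a = sin((1−f)δ)/sin δ ≈ 0.741, b = sin(fδ)/sin δ ≈ 1.065.
p = a·p₁ + b·p₂ ≈ (-0.185, 0.744, -0.642); φ = arcsin(p_z) ≈ -39.93°, λ = atan2(p_y, p_x) ≈ 103.98°.

≈ 40°S, 104°E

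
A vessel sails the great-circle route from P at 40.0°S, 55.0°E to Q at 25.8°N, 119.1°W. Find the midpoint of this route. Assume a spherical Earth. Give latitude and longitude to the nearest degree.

Write both endpoints as unit vectors p₁, p₂ with components (cos φ cos λ, cos φ sin λ, sin φ).
The central angle between the endpoints is δ = arccos(p₁·p₂) ≈ 2.879 rad (165.0°).
Interpolate at f = 1/2 with slerp weights a = sin((1−f)δ)/sin δ ≈ 3.823, b = sin(fδ)/sin δ ≈ 3.823.
p = a·p₁ + b·p₂ ≈ (0.006, -0.609, -0.794); φ = arcsin(p_z) ≈ -52.52°, λ = atan2(p_y, p_x) ≈ -89.45°.

≈ 53°S, 89°W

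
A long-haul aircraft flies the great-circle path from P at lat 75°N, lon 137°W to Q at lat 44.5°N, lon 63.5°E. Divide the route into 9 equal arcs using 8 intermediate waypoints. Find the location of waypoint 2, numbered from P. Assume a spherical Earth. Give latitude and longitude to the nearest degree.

≈ lat 86°N, lon 164°E

Convert each endpoint to a unit vector on the sphere (x = cos φ cos λ, y = cos φ sin λ, z = sin φ).
The central angle between the endpoints is δ = arccos(p₁·p₂) ≈ 1.042 rad (59.7°).
Interpolate at f = 2/9 with slerp weights a = sin((1−f)δ)/sin δ ≈ 0.839, b = sin(fδ)/sin δ ≈ 0.266.
p = a·p₁ + b·p₂ ≈ (-0.074, 0.022, 0.997); φ = arcsin(p_z) ≈ 85.57°, λ = atan2(p_y, p_x) ≈ 163.82°.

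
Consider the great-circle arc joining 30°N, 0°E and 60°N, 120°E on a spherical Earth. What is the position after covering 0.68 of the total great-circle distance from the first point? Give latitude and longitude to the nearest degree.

≈ 67°N, 64°E

From cos δ = sin φ₁ sin φ₂ + cos φ₁ cos φ₂ cos Δλ, the central angle is δ ≈ 1.353 rad (77.5°).
Interpolate at f = 0.68 with slerp weights a = sin((1−f)δ)/sin δ ≈ 0.430, b = sin(fδ)/sin δ ≈ 0.815.
p = a·p₁ + b·p₂ ≈ (0.168, 0.353, 0.920); φ = arcsin(p_z) ≈ 66.99°, λ = atan2(p_y, p_x) ≈ 64.49°.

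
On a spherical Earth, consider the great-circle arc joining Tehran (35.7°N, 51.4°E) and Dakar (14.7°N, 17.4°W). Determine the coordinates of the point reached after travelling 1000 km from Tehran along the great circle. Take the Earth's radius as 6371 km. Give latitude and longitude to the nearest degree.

Write both endpoints as unit vectors p₁, p₂ with components (cos φ cos λ, cos φ sin λ, sin φ).
The central angle between the endpoints is δ = arccos(p₁·p₂) ≈ 1.124 rad (64.4°). The total great-circle distance is δ·R ≈ 1.124 × 6371 ≈ 7161 km, so the target fraction is f = 1000/7161 ≈ 0.140.
Interpolate at f ≈ 0.140 with slerp weights a = sin((1−f)δ)/sin δ ≈ 0.913, b = sin(fδ)/sin δ ≈ 0.173.
p = a·p₁ + b·p₂ ≈ (0.622, 0.529, 0.577); φ = arcsin(p_z) ≈ 35.21°, λ = atan2(p_y, p_x) ≈ 40.37°.

≈ 35°N, 40°E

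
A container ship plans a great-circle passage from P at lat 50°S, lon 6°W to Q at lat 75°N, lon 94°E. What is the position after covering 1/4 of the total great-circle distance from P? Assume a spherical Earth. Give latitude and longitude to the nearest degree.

≈ lat 17°S, lon 8°E

Convert each endpoint to a unit vector on the sphere (x = cos φ cos λ, y = cos φ sin λ, z = sin φ).
The central angle between the endpoints is δ = arccos(p₁·p₂) ≈ 2.448 rad (140.2°).
Interpolate at f = 1/4 with slerp weights a = sin((1−f)δ)/sin δ ≈ 1.509, b = sin(fδ)/sin δ ≈ 0.898.
p = a·p₁ + b·p₂ ≈ (0.949, 0.131, -0.288); φ = arcsin(p_z) ≈ -16.76°, λ = atan2(p_y, p_x) ≈ 7.84°.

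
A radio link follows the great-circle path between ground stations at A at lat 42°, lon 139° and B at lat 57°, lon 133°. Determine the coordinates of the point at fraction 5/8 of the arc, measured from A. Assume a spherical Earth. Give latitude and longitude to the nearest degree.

Convert each endpoint to a unit vector on the sphere (x = cos φ cos λ, y = cos φ sin λ, z = sin φ).
The central angle between the endpoints is δ = arccos(p₁·p₂) ≈ 0.270 rad (15.5°).
Interpolate at f = 5/8 with slerp weights a = sin((1−f)δ)/sin δ ≈ 0.379, b = sin(fδ)/sin δ ≈ 0.630.
p = a·p₁ + b·p₂ ≈ (-0.446, 0.436, 0.782); φ = arcsin(p_z) ≈ 51.41°, λ = atan2(p_y, p_x) ≈ 135.71°.

≈ lat 51°, lon 136°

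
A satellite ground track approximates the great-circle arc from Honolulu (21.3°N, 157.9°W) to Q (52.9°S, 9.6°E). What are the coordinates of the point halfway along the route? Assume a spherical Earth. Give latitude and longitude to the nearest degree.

≈ (50°S, 137°W)

Write both endpoints as unit vectors p₁, p₂ with components (cos φ cos λ, cos φ sin λ, sin φ).
The central angle between the endpoints is δ = arccos(p₁·p₂) ≈ 2.565 rad (147.0°).
Interpolate at f = 1/2 with slerp weights a = sin((1−f)δ)/sin δ ≈ 1.759, b = sin(fδ)/sin δ ≈ 1.759.
p = a·p₁ + b·p₂ ≈ (-0.472, -0.440, -0.764); φ = arcsin(p_z) ≈ -49.82°, λ = atan2(p_y, p_x) ≈ -137.05°.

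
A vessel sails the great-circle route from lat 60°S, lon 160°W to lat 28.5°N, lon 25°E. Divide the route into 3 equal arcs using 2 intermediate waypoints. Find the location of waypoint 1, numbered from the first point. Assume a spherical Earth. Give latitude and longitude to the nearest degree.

≈ lat 70°S, lon 39°E

Convert each endpoint to a unit vector on the sphere (x = cos φ cos λ, y = cos φ sin λ, z = sin φ).
The central angle between the endpoints is δ = arccos(p₁·p₂) ≈ 2.589 rad (148.3°).
Interpolate at f = 1/3 with slerp weights a = sin((1−f)δ)/sin δ ≈ 1.881, b = sin(fδ)/sin δ ≈ 1.446.
p = a·p₁ + b·p₂ ≈ (0.268, 0.216, -0.939); φ = arcsin(p_z) ≈ -69.87°, λ = atan2(p_y, p_x) ≈ 38.78°.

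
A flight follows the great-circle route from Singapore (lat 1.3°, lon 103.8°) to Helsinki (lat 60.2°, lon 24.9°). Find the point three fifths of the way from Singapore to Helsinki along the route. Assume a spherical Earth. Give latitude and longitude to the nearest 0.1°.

The haversine formula gives a central angle δ ≈ 1.455 rad (83.4°) between the endpoints.
Interpolate at f = 3/5 with slerp weights a = sin((1−f)δ)/sin δ ≈ 0.553, b = sin(fδ)/sin δ ≈ 0.771.
p = a·p₁ + b·p₂ ≈ (0.216, 0.699, 0.682); φ = arcsin(p_z) ≈ 43.00°, λ = atan2(p_y, p_x) ≈ 72.84°.

≈ lat 43.0°, lon 72.8°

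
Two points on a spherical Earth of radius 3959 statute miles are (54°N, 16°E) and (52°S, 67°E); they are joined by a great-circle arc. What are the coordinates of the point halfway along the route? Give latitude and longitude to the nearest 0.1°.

Convert each endpoint to a unit vector on the sphere (x = cos φ cos λ, y = cos φ sin λ, z = sin φ).
The central angle between the endpoints is δ = arccos(p₁·p₂) ≈ 1.993 rad (114.2°).
Interpolate at f = 1/2 with slerp weights a = sin((1−f)δ)/sin δ ≈ 0.920, b = sin(fδ)/sin δ ≈ 0.920.
p = a·p₁ + b·p₂ ≈ (0.741, 0.671, 0.019); φ = arcsin(p_z) ≈ 1.11°, λ = atan2(p_y, p_x) ≈ 42.13°.

≈ (1.1°N, 42.1°E)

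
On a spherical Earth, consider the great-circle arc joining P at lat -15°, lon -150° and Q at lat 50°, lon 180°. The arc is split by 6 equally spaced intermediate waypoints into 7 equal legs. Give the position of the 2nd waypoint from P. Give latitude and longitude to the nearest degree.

Convert each endpoint to a unit vector on the sphere (x = cos φ cos λ, y = cos φ sin λ, z = sin φ).
The central angle between the endpoints is δ = arccos(p₁·p₂) ≈ 1.224 rad (70.2°).
Interpolate at f = 2/7 with slerp weights a = sin((1−f)δ)/sin δ ≈ 0.816, b = sin(fδ)/sin δ ≈ 0.364.
p = a·p₁ + b·p₂ ≈ (-0.917, -0.394, 0.068); φ = arcsin(p_z) ≈ 3.90°, λ = atan2(p_y, p_x) ≈ -156.74°.

≈ lat 4°, lon -157°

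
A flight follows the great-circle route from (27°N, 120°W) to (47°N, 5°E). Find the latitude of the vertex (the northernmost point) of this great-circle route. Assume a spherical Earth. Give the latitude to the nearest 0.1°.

The great circle lies in the plane with unit normal n̂ = (p₁ × p₂)/|p₁ × p₂|.
Here n̂_z ≈ +0.498; the vertex latitude is φ_max = arccos|n̂_z| ≈ 60.1°.

≈ 60.1°N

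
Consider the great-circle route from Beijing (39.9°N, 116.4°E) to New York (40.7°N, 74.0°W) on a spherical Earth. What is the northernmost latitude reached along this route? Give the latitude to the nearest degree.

The great circle lies in the plane with unit normal n̂ = (p₁ × p₂)/|p₁ × p₂|.
Here n̂_z ≈ +0.106; the vertex latitude is φ_max = arccos|n̂_z| ≈ 83.9°.
Check via Clairaut: cos φ_max = |cos φ₁| · sin C = cos(39.9°)·sin(8.0°) ≈ 0.106, again giving ≈ 83.9°.

≈ 84°N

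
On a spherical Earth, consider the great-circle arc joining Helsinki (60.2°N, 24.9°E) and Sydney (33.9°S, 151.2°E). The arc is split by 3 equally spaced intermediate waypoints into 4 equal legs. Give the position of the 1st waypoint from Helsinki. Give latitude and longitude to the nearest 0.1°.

Convert each endpoint to a unit vector on the sphere (x = cos φ cos λ, y = cos φ sin λ, z = sin φ).
The central angle between the endpoints is δ = arccos(p₁·p₂) ≈ 2.386 rad (136.7°).
Interpolate at f = 1/4 with slerp weights a = sin((1−f)δ)/sin δ ≈ 1.424, b = sin(fδ)/sin δ ≈ 0.820.
p = a·p₁ + b·p₂ ≈ (0.046, 0.626, 0.779); φ = arcsin(p_z) ≈ 51.14°, λ = atan2(p_y, p_x) ≈ 85.82°.

≈ 51.1°N, 85.8°E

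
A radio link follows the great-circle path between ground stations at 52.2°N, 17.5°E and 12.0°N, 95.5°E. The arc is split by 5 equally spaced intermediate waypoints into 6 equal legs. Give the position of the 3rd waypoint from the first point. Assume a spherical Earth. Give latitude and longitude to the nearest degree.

Convert each endpoint to a unit vector on the sphere (x = cos φ cos λ, y = cos φ sin λ, z = sin φ).
The central angle between the endpoints is δ = arccos(p₁·p₂) ≈ 1.278 rad (73.2°).
Interpolate at f = 3/6 with slerp weights a = sin((1−f)δ)/sin δ ≈ 0.623, b = sin(fδ)/sin δ ≈ 0.623.
p = a·p₁ + b·p₂ ≈ (0.306, 0.721, 0.622); φ = arcsin(p_z) ≈ 38.44°, λ = atan2(p_y, p_x) ≈ 67.03°.

≈ 38°N, 67°E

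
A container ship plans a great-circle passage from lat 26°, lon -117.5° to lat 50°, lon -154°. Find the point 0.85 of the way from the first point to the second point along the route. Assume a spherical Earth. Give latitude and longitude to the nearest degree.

Write both endpoints as unit vectors p₁, p₂ with components (cos φ cos λ, cos φ sin λ, sin φ).
The central angle between the endpoints is δ = arccos(p₁·p₂) ≈ 0.643 rad (36.8°).
Interpolate at f = 0.85 with slerp weights a = sin((1−f)δ)/sin δ ≈ 0.161, b = sin(fδ)/sin δ ≈ 0.867.
p = a·p₁ + b·p₂ ≈ (-0.567, -0.372, 0.734); φ = arcsin(p_z) ≈ 47.26°, λ = atan2(p_y, p_x) ≈ -146.73°.

≈ lat 47°, lon -147°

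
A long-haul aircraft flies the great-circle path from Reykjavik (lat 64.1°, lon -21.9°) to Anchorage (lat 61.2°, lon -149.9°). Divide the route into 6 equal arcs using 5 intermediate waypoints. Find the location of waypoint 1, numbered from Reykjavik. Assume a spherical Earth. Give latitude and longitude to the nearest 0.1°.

≈ lat 70.7°, lon -34.4°

Write both endpoints as unit vectors p₁, p₂ with components (cos φ cos λ, cos φ sin λ, sin φ).
The central angle between the endpoints is δ = arccos(p₁·p₂) ≈ 0.852 rad (48.8°).
Interpolate at f = 1/6 with slerp weights a = sin((1−f)δ)/sin δ ≈ 0.866, b = sin(fδ)/sin δ ≈ 0.188.
p = a·p₁ + b·p₂ ≈ (0.273, -0.187, 0.944); φ = arcsin(p_z) ≈ 70.71°, λ = atan2(p_y, p_x) ≈ -34.38°.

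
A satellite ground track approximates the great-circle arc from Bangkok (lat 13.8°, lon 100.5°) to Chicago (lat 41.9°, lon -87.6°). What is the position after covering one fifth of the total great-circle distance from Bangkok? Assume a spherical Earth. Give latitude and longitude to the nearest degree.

≈ lat 38°, lon 104°

Write both endpoints as unit vectors p₁, p₂ with components (cos φ cos λ, cos φ sin λ, sin φ).
The central angle between the endpoints is δ = arccos(p₁·p₂) ≈ 2.161 rad (123.8°).
Interpolate at f = 1/5 with slerp weights a = sin((1−f)δ)/sin δ ≈ 1.188, b = sin(fδ)/sin δ ≈ 0.504.
p = a·p₁ + b·p₂ ≈ (-0.195, 0.760, 0.620); φ = arcsin(p_z) ≈ 38.32°, λ = atan2(p_y, p_x) ≈ 104.36°.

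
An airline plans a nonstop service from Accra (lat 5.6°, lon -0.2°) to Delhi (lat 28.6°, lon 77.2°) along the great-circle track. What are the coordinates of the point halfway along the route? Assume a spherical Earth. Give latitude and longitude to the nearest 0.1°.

From cos δ = sin φ₁ sin φ₂ + cos φ₁ cos φ₂ cos Δλ, the central angle is δ ≈ 1.331 rad (76.3°).
Interpolate at f = 1/2 with slerp weights a = sin((1−f)δ)/sin δ ≈ 0.636, b = sin(fδ)/sin δ ≈ 0.636.
p = a·p₁ + b·p₂ ≈ (0.756, 0.542, 0.366); φ = arcsin(p_z) ≈ 21.49°, λ = atan2(p_y, p_x) ≈ 35.63°.

≈ lat 21.5°, lon 35.6°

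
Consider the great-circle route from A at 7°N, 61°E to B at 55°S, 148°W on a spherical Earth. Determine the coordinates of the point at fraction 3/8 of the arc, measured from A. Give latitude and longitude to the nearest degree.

≈ 37°S, 80°E

From cos δ = sin φ₁ sin φ₂ + cos φ₁ cos φ₂ cos Δλ, the central angle is δ ≈ 2.211 rad (126.7°).
Interpolate at f = 3/8 with slerp weights a = sin((1−f)δ)/sin δ ≈ 1.225, b = sin(fδ)/sin δ ≈ 0.920.
p = a·p₁ + b·p₂ ≈ (0.142, 0.784, -0.604); φ = arcsin(p_z) ≈ -37.17°, λ = atan2(p_y, p_x) ≈ 79.73°.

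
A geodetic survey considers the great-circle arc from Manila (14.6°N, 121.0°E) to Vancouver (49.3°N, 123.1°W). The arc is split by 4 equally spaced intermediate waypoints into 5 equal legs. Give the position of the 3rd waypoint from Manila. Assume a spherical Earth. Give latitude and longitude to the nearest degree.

≈ 52°N, 175°E

Write both endpoints as unit vectors p₁, p₂ with components (cos φ cos λ, cos φ sin λ, sin φ).
The central angle between the endpoints is δ = arccos(p₁·p₂) ≈ 1.655 rad (94.8°).
Interpolate at f = 3/5 with slerp weights a = sin((1−f)δ)/sin δ ≈ 0.617, b = sin(fδ)/sin δ ≈ 0.841.
p = a·p₁ + b·p₂ ≈ (-0.607, 0.053, 0.793); φ = arcsin(p_z) ≈ 52.47°, λ = atan2(p_y, p_x) ≈ 175.06°.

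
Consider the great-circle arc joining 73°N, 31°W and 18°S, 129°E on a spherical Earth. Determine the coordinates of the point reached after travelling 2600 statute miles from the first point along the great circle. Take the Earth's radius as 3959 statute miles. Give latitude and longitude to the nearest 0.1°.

≈ 67.2°N, 111.0°E

From cos δ = sin φ₁ sin φ₂ + cos φ₁ cos φ₂ cos Δλ, the central angle is δ ≈ 2.161 rad (123.8°). The total great-circle distance is δ·R ≈ 2.161 × 3959 ≈ 8557 mi, so the target fraction is f = 2600/8557 ≈ 0.304.
Interpolate at f ≈ 0.304 with slerp weights a = sin((1−f)δ)/sin δ ≈ 1.201, b = sin(fδ)/sin δ ≈ 0.735.
p = a·p₁ + b·p₂ ≈ (-0.139, 0.362, 0.922); φ = arcsin(p_z) ≈ 67.17°, λ = atan2(p_y, p_x) ≈ 110.97°.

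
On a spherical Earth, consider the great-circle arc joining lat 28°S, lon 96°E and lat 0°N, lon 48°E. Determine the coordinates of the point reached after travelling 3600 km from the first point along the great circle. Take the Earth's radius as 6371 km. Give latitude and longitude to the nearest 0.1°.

≈ lat 12.3°S, lon 65.7°E

The haversine formula gives a central angle δ ≈ 0.939 rad (53.8°) between the endpoints. The total great-circle distance is δ·R ≈ 0.939 × 6371 ≈ 5981 km, so the target fraction is f = 3600/5981 ≈ 0.602.
Interpolate at f ≈ 0.602 with slerp weights a = sin((1−f)δ)/sin δ ≈ 0.452, b = sin(fδ)/sin δ ≈ 0.664.
p = a·p₁ + b·p₂ ≈ (0.402, 0.891, -0.212); φ = arcsin(p_z) ≈ -12.26°, λ = atan2(p_y, p_x) ≈ 65.69°.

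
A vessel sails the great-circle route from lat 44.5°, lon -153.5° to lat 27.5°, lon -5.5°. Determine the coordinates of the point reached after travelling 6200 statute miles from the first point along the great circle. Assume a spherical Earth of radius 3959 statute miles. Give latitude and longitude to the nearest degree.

≈ lat 39°, lon -12°

Convert each endpoint to a unit vector on the sphere (x = cos φ cos λ, y = cos φ sin λ, z = sin φ).
The central angle between the endpoints is δ = arccos(p₁·p₂) ≈ 1.785 rad (102.3°). The total great-circle distance is δ·R ≈ 1.785 × 3959 ≈ 7068 mi, so the target fraction is f = 6200/7068 ≈ 0.877.
Interpolate at f ≈ 0.877 with slerp weights a = sin((1−f)δ)/sin δ ≈ 0.223, b = sin(fδ)/sin δ ≈ 1.023.
p = a·p₁ + b·p₂ ≈ (0.762, -0.158, 0.629); φ = arcsin(p_z) ≈ 38.95°, λ = atan2(p_y, p_x) ≈ -11.71°.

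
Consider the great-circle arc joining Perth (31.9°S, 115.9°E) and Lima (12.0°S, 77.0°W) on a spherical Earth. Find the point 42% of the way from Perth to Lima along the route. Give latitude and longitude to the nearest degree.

The haversine formula gives a central angle δ ≈ 2.346 rad (134.4°) between the endpoints.
Interpolate at f = 0.42 with slerp weights a = sin((1−f)δ)/sin δ ≈ 1.369, b = sin(fδ)/sin δ ≈ 1.166.
p = a·p₁ + b·p₂ ≈ (-0.251, -0.066, -0.966); φ = arcsin(p_z) ≈ -74.96°, λ = atan2(p_y, p_x) ≈ -165.19°.

≈ 75°S, 165°W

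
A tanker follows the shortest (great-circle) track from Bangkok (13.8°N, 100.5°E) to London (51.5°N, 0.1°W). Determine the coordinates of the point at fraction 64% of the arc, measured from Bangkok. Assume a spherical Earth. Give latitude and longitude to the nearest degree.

From cos δ = sin φ₁ sin φ₂ + cos φ₁ cos φ₂ cos Δλ, the central angle is δ ≈ 1.495 rad (85.7°).
Interpolate at f = 0.64 with slerp weights a = sin((1−f)δ)/sin δ ≈ 0.514, b = sin(fδ)/sin δ ≈ 0.820.
p = a·p₁ + b·p₂ ≈ (0.419, 0.490, 0.764); φ = arcsin(p_z) ≈ 49.84°, λ = atan2(p_y, p_x) ≈ 49.45°.

≈ (50°N, 49°E)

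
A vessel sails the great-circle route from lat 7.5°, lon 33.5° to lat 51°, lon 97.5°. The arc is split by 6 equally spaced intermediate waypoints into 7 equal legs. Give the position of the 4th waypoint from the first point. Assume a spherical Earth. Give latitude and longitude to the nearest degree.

≈ lat 36°, lon 62°

From cos δ = sin φ₁ sin φ₂ + cos φ₁ cos φ₂ cos Δλ, the central angle is δ ≈ 1.186 rad (68.0°).
Interpolate at f = 4/7 with slerp weights a = sin((1−f)δ)/sin δ ≈ 0.525, b = sin(fδ)/sin δ ≈ 0.677.
p = a·p₁ + b·p₂ ≈ (0.379, 0.710, 0.594); φ = arcsin(p_z) ≈ 36.47°, λ = atan2(p_y, p_x) ≈ 61.92°.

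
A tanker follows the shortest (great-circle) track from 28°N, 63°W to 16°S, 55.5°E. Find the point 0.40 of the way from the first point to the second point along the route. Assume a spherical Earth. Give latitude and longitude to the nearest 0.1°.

Write both endpoints as unit vectors p₁, p₂ with components (cos φ cos λ, cos φ sin λ, sin φ).
The central angle between the endpoints is δ = arccos(p₁·p₂) ≈ 2.135 rad (122.3°).
Interpolate at f = 0.40 with slerp weights a = sin((1−f)δ)/sin δ ≈ 1.134, b = sin(fδ)/sin δ ≈ 0.892.
p = a·p₁ + b·p₂ ≈ (0.940, -0.185, 0.286); φ = arcsin(p_z) ≈ 16.64°, λ = atan2(p_y, p_x) ≈ -11.16°.

≈ 16.6°N, 11.2°W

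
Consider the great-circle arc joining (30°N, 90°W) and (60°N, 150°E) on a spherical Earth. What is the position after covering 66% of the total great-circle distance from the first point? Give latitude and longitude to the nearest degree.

From cos δ = sin φ₁ sin φ₂ + cos φ₁ cos φ₂ cos Δλ, the central angle is δ ≈ 1.353 rad (77.5°).
Interpolate at f = 0.66 with slerp weights a = sin((1−f)δ)/sin δ ≈ 0.455, b = sin(fδ)/sin δ ≈ 0.798.
p = a·p₁ + b·p₂ ≈ (-0.345, -0.194, 0.918); φ = arcsin(p_z) ≈ 66.65°, λ = atan2(p_y, p_x) ≈ -150.64°.

≈ (67°N, 151°W)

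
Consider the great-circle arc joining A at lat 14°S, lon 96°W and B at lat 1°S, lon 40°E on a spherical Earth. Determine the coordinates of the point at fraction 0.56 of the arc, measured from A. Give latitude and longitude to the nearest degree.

Write both endpoints as unit vectors p₁, p₂ with components (cos φ cos λ, cos φ sin λ, sin φ).
The central angle between the endpoints is δ = arccos(p₁·p₂) ≈ 2.337 rad (133.9°).
Interpolate at f = 0.56 with slerp weights a = sin((1−f)δ)/sin δ ≈ 1.189, b = sin(fδ)/sin δ ≈ 1.341.
p = a·p₁ + b·p₂ ≈ (0.906, -0.286, -0.311); φ = arcsin(p_z) ≈ -18.12°, λ = atan2(p_y, p_x) ≈ -17.49°.

≈ lat 18°S, lon 17°W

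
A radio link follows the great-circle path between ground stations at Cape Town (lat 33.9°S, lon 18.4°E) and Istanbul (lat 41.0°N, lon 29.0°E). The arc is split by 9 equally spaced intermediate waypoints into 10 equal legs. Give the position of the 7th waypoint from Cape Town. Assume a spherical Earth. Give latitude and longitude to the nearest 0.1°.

≈ lat 18.6°N, lon 25.3°E

Write both endpoints as unit vectors p₁, p₂ with components (cos φ cos λ, cos φ sin λ, sin φ).
The central angle between the endpoints is δ = arccos(p₁·p₂) ≈ 1.318 rad (75.5°).
Interpolate at f = 7/10 with slerp weights a = sin((1−f)δ)/sin δ ≈ 0.398, b = sin(fδ)/sin δ ≈ 0.823.
p = a·p₁ + b·p₂ ≈ (0.857, 0.406, 0.318); φ = arcsin(p_z) ≈ 18.56°, λ = atan2(p_y, p_x) ≈ 25.33°.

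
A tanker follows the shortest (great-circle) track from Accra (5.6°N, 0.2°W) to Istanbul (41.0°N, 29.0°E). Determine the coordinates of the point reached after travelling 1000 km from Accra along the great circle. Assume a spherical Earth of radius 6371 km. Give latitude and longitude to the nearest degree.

The haversine formula gives a central angle δ ≈ 0.767 rad (44.0°) between the endpoints. The total great-circle distance is δ·R ≈ 0.767 × 6371 ≈ 4889 km, so the target fraction is f = 1000/4889 ≈ 0.205.
Interpolate at f ≈ 0.205 with slerp weights a = sin((1−f)δ)/sin δ ≈ 0.826, b = sin(fδ)/sin δ ≈ 0.225.
p = a·p₁ + b·p₂ ≈ (0.970, 0.080, 0.228); φ = arcsin(p_z) ≈ 13.20°, λ = atan2(p_y, p_x) ≈ 4.68°.

≈ (13°N, 5°E)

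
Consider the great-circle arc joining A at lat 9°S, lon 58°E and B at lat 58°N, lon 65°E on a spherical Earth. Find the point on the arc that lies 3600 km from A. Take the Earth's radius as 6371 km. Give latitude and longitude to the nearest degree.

Write both endpoints as unit vectors p₁, p₂ with components (cos φ cos λ, cos φ sin λ, sin φ).
The central angle between the endpoints is δ = arccos(p₁·p₂) ≈ 1.174 rad (67.2°). The total great-circle distance is δ·R ≈ 1.174 × 6371 ≈ 7477 km, so the target fraction is f = 3600/7477 ≈ 0.481.
Interpolate at f ≈ 0.481 with slerp weights a = sin((1−f)δ)/sin δ ≈ 0.620, b = sin(fδ)/sin δ ≈ 0.581.
p = a·p₁ + b·p₂ ≈ (0.455, 0.798, 0.395); φ = arcsin(p_z) ≈ 23.29°, λ = atan2(p_y, p_x) ≈ 60.34°.

≈ lat 23°N, lon 60°E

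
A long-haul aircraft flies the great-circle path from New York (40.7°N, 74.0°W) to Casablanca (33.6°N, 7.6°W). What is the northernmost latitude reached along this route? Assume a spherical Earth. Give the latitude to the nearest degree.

≈ 43°N

The great circle lies in the plane with unit normal n̂ = (p₁ × p₂)/|p₁ × p₂|.
Here n̂_z ≈ +0.733; the vertex latitude is φ_max = arccos|n̂_z| ≈ 42.9°.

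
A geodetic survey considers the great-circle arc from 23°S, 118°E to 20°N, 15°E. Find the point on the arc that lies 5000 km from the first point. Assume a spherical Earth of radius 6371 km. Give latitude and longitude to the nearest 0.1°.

Write both endpoints as unit vectors p₁, p₂ with components (cos φ cos λ, cos φ sin λ, sin φ).
The central angle between the endpoints is δ = arccos(p₁·p₂) ≈ 1.905 rad (109.2°). The total great-circle distance is δ·R ≈ 1.905 × 6371 ≈ 12138 km, so the target fraction is f = 5000/12138 ≈ 0.412.
Interpolate at f ≈ 0.412 with slerp weights a = sin((1−f)δ)/sin δ ≈ 0.953, b = sin(fδ)/sin δ ≈ 0.748.
p = a·p₁ + b·p₂ ≈ (0.267, 0.957, -0.117); φ = arcsin(p_z) ≈ -6.69°, λ = atan2(p_y, p_x) ≈ 74.39°.

≈ 6.7°S, 74.4°E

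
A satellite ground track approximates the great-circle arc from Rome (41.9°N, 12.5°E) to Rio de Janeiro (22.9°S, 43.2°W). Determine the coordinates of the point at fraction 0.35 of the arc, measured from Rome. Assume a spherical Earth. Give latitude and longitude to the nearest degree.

≈ 21°N, 11°W

Convert each endpoint to a unit vector on the sphere (x = cos φ cos λ, y = cos φ sin λ, z = sin φ).
The central angle between the endpoints is δ = arccos(p₁·p₂) ≈ 1.444 rad (82.7°).
Interpolate at f = 0.35 with slerp weights a = sin((1−f)δ)/sin δ ≈ 0.813, b = sin(fδ)/sin δ ≈ 0.488.
p = a·p₁ + b·p₂ ≈ (0.919, -0.177, 0.353); φ = arcsin(p_z) ≈ 20.68°, λ = atan2(p_y, p_x) ≈ -10.89°.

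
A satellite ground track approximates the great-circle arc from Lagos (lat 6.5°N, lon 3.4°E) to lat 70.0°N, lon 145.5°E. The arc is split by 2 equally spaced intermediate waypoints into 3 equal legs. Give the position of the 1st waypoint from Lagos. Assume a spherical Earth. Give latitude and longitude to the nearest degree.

The haversine formula gives a central angle δ ≈ 1.733 rad (99.3°) between the endpoints.
Interpolate at f = 1/3 with slerp weights a = sin((1−f)δ)/sin δ ≈ 0.927, b = sin(fδ)/sin δ ≈ 0.553.
p = a·p₁ + b·p₂ ≈ (0.764, 0.162, 0.625); φ = arcsin(p_z) ≈ 38.68°, λ = atan2(p_y, p_x) ≈ 11.97°.

≈ lat 39°N, lon 12°E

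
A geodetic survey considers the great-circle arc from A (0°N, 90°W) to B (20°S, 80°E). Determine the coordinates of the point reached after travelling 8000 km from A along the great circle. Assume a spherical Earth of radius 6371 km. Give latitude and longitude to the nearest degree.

The haversine formula gives a central angle δ ≈ 2.753 rad (157.7°) between the endpoints. The total great-circle distance is δ·R ≈ 2.753 × 6371 ≈ 17539 km, so the target fraction is f = 8000/17539 ≈ 0.456.
Interpolate at f ≈ 0.456 with slerp weights a = sin((1−f)δ)/sin δ ≈ 2.632, b = sin(fδ)/sin δ ≈ 2.509.
p = a·p₁ + b·p₂ ≈ (0.409, -0.310, -0.858); φ = arcsin(p_z) ≈ -59.10°, λ = atan2(p_y, p_x) ≈ -37.13°.

≈ (59°S, 37°W)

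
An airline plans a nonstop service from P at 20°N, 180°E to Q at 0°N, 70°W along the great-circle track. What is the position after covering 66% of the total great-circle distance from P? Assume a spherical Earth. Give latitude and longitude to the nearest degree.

≈ 13°N, 105°W

The haversine formula gives a central angle δ ≈ 1.898 rad (108.7°) between the endpoints.
Interpolate at f = 0.66 with slerp weights a = sin((1−f)δ)/sin δ ≈ 0.635, b = sin(fδ)/sin δ ≈ 1.003.
p = a·p₁ + b·p₂ ≈ (-0.254, -0.943, 0.217); φ = arcsin(p_z) ≈ 12.55°, λ = atan2(p_y, p_x) ≈ -105.07°.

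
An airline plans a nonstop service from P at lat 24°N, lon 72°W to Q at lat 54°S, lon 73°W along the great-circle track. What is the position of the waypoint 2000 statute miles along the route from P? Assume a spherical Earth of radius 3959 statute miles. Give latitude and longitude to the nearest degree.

Convert each endpoint to a unit vector on the sphere (x = cos φ cos λ, y = cos φ sin λ, z = sin φ).
The central angle between the endpoints is δ = arccos(p₁·p₂) ≈ 1.361 rad (78.0°). The total great-circle distance is δ·R ≈ 1.361 × 3959 ≈ 5390 mi, so the target fraction is f = 2000/5390 ≈ 0.371.
Interpolate at f ≈ 0.371 with slerp weights a = sin((1−f)δ)/sin δ ≈ 0.772, b = sin(fδ)/sin δ ≈ 0.495.
p = a·p₁ + b·p₂ ≈ (0.303, -0.949, -0.086); φ = arcsin(p_z) ≈ -4.94°, λ = atan2(p_y, p_x) ≈ -72.29°.

≈ lat 5°S, lon 72°W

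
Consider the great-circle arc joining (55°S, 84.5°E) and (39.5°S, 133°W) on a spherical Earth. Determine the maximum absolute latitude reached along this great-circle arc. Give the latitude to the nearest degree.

≈ 74°S

The great circle lies in the plane with unit normal n̂ = (p₁ × p₂)/|p₁ × p₂|.
Here n̂_z ≈ +0.273; the vertex latitude is φ_max = arccos|n̂_z| ≈ 74.1°.
Check via Clairaut: cos φ_max = |cos φ₁| · sin C = cos(55.0°)·sin(151.5°) ≈ 0.273, again giving ≈ 74.1°.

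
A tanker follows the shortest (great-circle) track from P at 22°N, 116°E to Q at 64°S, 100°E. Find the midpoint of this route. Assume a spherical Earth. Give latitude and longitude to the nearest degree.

The haversine formula gives a central angle δ ≈ 1.517 rad (86.9°) between the endpoints.
Interpolate at f = 1/2 with slerp weights a = sin((1−f)δ)/sin δ ≈ 0.689, b = sin(fδ)/sin δ ≈ 0.689.
p = a·p₁ + b·p₂ ≈ (-0.332, 0.871, -0.361); φ = arcsin(p_z) ≈ -21.16°, λ = atan2(p_y, p_x) ≈ 110.88°.

≈ 21°S, 111°E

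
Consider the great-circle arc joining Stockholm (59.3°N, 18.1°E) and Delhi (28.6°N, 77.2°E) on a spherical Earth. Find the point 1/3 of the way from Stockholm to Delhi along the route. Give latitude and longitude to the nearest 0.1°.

From cos δ = sin φ₁ sin φ₂ + cos φ₁ cos φ₂ cos Δλ, the central angle is δ ≈ 0.874 rad (50.1°).
Interpolate at f = 1/3 with slerp weights a = sin((1−f)δ)/sin δ ≈ 0.717, b = sin(fδ)/sin δ ≈ 0.375.
p = a·p₁ + b·p₂ ≈ (0.421, 0.434, 0.796); φ = arcsin(p_z) ≈ 52.77°, λ = atan2(p_y, p_x) ≈ 45.90°.

≈ 52.8°N, 45.9°E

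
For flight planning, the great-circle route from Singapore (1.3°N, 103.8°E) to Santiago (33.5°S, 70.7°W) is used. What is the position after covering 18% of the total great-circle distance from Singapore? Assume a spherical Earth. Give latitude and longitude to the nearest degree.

Write both endpoints as unit vectors p₁, p₂ with components (cos φ cos λ, cos φ sin λ, sin φ).
The central angle between the endpoints is δ = arccos(p₁·p₂) ≈ 2.572 rad (147.4°).
Interpolate at f = 0.18 with slerp weights a = sin((1−f)δ)/sin δ ≈ 1.593, b = sin(fδ)/sin δ ≈ 0.829.
p = a·p₁ + b·p₂ ≈ (-0.151, 0.894, -0.421); φ = arcsin(p_z) ≈ -24.92°, λ = atan2(p_y, p_x) ≈ 99.61°.

≈ 25°S, 100°E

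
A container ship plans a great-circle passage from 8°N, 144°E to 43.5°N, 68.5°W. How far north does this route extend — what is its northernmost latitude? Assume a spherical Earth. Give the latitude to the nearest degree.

The great circle lies in the plane with unit normal n̂ = (p₁ × p₂)/|p₁ × p₂|.
Here n̂_z ≈ +0.449; the vertex latitude is φ_max = arccos|n̂_z| ≈ 63.3°.

≈ 63°N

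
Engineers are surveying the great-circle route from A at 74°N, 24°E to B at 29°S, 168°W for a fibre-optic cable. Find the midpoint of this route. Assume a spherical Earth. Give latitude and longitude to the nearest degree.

≈ 38°N, 173°W

The haversine formula gives a central angle δ ≈ 2.349 rad (134.6°) between the endpoints.
Interpolate at f = 1/2 with slerp weights a = sin((1−f)δ)/sin δ ≈ 1.295, b = sin(fδ)/sin δ ≈ 1.295.
p = a·p₁ + b·p₂ ≈ (-0.782, -0.090, 0.617); φ = arcsin(p_z) ≈ 38.10°, λ = atan2(p_y, p_x) ≈ -173.41°.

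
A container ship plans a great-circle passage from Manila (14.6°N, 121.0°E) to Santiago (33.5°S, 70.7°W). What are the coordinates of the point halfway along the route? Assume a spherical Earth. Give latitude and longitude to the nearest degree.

The haversine formula gives a central angle δ ≈ 2.763 rad (158.3°) between the endpoints.
Interpolate at f = 1/2 with slerp weights a = sin((1−f)δ)/sin δ ≈ 2.660, b = sin(fδ)/sin δ ≈ 2.660.
p = a·p₁ + b·p₂ ≈ (-0.593, 0.113, -0.798); φ = arcsin(p_z) ≈ -52.90°, λ = atan2(p_y, p_x) ≈ 169.21°.

≈ 53°S, 169°E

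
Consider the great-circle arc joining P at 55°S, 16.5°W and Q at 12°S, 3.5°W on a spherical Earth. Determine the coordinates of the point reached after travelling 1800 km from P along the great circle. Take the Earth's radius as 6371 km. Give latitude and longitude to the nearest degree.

≈ 39°S, 10°W

The haversine formula gives a central angle δ ≈ 0.771 rad (44.2°) between the endpoints. The total great-circle distance is δ·R ≈ 0.771 × 6371 ≈ 4914 km, so the target fraction is f = 1800/4914 ≈ 0.366.
Interpolate at f ≈ 0.366 with slerp weights a = sin((1−f)δ)/sin δ ≈ 0.674, b = sin(fδ)/sin δ ≈ 0.400.
p = a·p₁ + b·p₂ ≈ (0.761, -0.134, -0.635); φ = arcsin(p_z) ≈ -39.42°, λ = atan2(p_y, p_x) ≈ -9.96°.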